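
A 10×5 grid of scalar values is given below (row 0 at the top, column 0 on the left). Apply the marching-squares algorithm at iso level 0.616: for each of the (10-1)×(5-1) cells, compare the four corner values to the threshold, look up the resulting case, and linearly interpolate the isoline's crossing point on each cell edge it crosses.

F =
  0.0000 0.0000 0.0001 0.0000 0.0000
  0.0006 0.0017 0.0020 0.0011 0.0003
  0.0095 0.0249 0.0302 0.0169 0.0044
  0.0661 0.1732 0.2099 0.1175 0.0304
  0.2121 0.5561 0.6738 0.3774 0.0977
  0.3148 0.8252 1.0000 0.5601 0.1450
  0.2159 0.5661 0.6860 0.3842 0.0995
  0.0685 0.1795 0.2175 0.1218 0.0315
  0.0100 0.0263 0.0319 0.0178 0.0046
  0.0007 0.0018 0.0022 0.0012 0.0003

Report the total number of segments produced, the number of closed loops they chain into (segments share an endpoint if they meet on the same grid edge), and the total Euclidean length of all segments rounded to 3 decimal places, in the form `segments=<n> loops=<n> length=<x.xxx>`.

segments=10 loops=1 length=6.811

cell (3,1): code 0100 → (3.875,2.000)–(4.000,1.509)
cell (3,2): code 1000 → (4.000,2.195)–(3.875,2.000)
cell (4,0): code 0100 → (4.223,1.000)–(5.000,0.590)
cell (4,1): code 1110 → (4.000,1.509)–(4.223,1.000)
cell (4,2): code 1001 → (5.000,2.873)–(4.000,2.195)
cell (5,0): code 0010 → (5.000,0.590)–(5.807,1.000)
cell (5,1): code 0111 → (5.807,1.000)–(6.000,1.416)
cell (5,2): code 1001 → (6.000,2.232)–(5.000,2.873)
cell (6,1): code 0010 → (6.000,1.416)–(6.149,2.000)
cell (6,2): code 0001 → (6.149,2.000)–(6.000,2.232)
total: 10 segments, chained into 1 closed loop(s), length Σ = 6.810892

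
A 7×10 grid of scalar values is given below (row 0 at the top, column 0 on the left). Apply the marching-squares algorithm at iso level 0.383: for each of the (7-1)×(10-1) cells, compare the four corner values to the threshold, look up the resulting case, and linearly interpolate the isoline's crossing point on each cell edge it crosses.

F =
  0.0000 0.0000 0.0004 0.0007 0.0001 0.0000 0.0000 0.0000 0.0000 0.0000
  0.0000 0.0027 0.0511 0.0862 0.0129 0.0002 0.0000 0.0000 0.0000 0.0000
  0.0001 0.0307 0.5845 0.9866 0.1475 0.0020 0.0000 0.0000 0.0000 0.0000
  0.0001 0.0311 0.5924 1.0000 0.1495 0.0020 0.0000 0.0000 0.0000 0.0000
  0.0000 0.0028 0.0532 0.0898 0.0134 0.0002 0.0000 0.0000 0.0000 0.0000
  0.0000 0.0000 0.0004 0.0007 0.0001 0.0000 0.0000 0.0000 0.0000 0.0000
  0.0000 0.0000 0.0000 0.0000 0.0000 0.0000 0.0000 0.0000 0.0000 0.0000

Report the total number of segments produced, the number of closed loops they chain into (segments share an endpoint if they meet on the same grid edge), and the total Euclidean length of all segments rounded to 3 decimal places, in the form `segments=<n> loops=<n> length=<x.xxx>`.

cell (1,1): code 0100 → (1.622,2.000)–(2.000,1.636)
cell (1,2): code 1100 → (1.330,3.000)–(1.622,2.000)
cell (1,3): code 1000 → (2.000,3.719)–(1.330,3.000)
cell (2,1): code 0110 → (2.000,1.636)–(3.000,1.627)
cell (2,3): code 1001 → (3.000,3.725)–(2.000,3.719)
cell (3,1): code 0010 → (3.000,1.627)–(3.388,2.000)
cell (3,2): code 0011 → (3.388,2.000)–(3.678,3.000)
cell (3,3): code 0001 → (3.678,3.000)–(3.000,3.725)
total: 8 segments, chained into 1 closed loop(s), length Σ = 7.122220

segments=8 loops=1 length=7.122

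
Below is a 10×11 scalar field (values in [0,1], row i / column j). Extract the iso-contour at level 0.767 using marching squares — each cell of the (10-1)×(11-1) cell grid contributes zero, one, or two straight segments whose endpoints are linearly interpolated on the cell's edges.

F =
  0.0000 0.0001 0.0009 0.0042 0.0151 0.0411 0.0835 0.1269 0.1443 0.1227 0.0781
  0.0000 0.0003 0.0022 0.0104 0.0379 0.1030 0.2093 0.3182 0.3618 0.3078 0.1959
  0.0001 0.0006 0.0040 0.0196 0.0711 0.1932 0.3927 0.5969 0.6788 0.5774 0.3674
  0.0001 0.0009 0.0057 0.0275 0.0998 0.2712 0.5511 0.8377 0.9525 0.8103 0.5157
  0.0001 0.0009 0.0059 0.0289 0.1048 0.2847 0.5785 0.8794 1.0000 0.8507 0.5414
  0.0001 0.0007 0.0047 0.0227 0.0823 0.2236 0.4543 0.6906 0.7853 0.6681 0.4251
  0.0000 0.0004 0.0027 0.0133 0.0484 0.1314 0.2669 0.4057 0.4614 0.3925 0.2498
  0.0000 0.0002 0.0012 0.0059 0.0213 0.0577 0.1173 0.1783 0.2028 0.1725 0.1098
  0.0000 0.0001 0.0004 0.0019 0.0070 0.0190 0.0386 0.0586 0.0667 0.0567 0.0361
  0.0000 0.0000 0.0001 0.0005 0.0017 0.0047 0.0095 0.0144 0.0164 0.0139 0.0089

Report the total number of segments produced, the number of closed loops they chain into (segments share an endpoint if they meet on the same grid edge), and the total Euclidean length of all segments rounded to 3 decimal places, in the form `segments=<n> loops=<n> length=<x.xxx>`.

cell (2,6): code 0100 → (2.706,7.000)–(3.000,6.753)
cell (2,7): code 1100 → (2.322,8.000)–(2.706,7.000)
cell (2,8): code 1100 → (2.814,9.000)–(2.322,8.000)
cell (2,9): code 1000 → (3.000,9.147)–(2.814,9.000)
cell (3,6): code 0110 → (3.000,6.753)–(4.000,6.626)
cell (3,9): code 1001 → (4.000,9.271)–(3.000,9.147)
cell (4,6): code 0010 → (4.000,6.626)–(4.595,7.000)
cell (4,7): code 0111 → (4.595,7.000)–(5.000,7.807)
cell (4,8): code 1011 → (5.000,8.156)–(4.458,9.000)
cell (4,9): code 0001 → (4.458,9.000)–(4.000,9.271)
cell (5,7): code 0010 → (5.000,7.807)–(5.056,8.000)
cell (5,8): code 0001 → (5.056,8.000)–(5.000,8.156)
total: 12 segments, chained into 1 closed loop(s), length Σ = 8.329542

segments=12 loops=1 length=8.330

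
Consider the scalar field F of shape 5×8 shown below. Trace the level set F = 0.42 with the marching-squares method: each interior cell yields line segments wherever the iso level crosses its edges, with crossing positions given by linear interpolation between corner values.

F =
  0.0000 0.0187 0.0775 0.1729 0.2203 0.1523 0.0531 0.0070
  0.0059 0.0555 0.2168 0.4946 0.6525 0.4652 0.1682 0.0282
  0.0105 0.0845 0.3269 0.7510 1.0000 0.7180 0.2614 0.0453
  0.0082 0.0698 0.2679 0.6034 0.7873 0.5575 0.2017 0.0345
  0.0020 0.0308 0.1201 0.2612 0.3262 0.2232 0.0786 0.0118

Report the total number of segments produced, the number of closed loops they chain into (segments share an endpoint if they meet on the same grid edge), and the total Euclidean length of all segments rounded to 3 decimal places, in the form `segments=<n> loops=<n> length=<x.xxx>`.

segments=12 loops=1 length=10.423

cell (0,2): code 0100 → (0.768,3.000)–(1.000,2.731)
cell (0,3): code 1100 → (0.462,4.000)–(0.768,3.000)
cell (0,4): code 1100 → (0.856,5.000)–(0.462,4.000)
cell (0,5): code 1000 → (1.000,5.152)–(0.856,5.000)
cell (1,2): code 0110 → (1.000,2.731)–(2.000,2.220)
cell (1,5): code 1001 → (2.000,5.653)–(1.000,5.152)
cell (2,2): code 0110 → (2.000,2.220)–(3.000,2.453)
cell (2,5): code 1001 → (3.000,5.386)–(2.000,5.653)
cell (3,2): code 0010 → (3.000,2.453)–(3.536,3.000)
cell (3,3): code 0011 → (3.536,3.000)–(3.797,4.000)
cell (3,4): code 0011 → (3.797,4.000)–(3.411,5.000)
cell (3,5): code 0001 → (3.411,5.000)–(3.000,5.386)
total: 12 segments, chained into 1 closed loop(s), length Σ = 10.423491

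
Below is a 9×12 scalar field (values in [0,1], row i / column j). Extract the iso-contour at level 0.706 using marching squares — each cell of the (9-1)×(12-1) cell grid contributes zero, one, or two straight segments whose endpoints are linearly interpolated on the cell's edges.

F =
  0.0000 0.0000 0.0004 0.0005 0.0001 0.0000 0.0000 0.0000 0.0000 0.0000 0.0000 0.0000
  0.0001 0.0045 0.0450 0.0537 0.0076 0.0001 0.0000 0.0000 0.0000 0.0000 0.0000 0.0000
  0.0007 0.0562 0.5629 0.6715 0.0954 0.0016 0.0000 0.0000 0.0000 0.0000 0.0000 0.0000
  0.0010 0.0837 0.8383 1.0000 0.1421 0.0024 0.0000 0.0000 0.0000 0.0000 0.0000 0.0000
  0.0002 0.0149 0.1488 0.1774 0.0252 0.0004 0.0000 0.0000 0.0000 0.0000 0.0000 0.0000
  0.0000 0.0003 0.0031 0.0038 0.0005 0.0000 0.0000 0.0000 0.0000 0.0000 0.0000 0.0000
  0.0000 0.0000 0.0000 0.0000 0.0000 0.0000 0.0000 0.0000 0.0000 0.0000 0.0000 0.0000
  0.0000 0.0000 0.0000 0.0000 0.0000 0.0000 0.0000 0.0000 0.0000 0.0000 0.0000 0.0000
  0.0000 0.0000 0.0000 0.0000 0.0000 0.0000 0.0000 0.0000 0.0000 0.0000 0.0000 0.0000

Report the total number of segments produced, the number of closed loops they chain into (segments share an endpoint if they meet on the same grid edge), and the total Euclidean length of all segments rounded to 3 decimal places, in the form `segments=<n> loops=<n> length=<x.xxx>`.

cell (2,1): code 0100 → (2.520,2.000)–(3.000,1.825)
cell (2,2): code 1100 → (2.105,3.000)–(2.520,2.000)
cell (2,3): code 1000 → (3.000,3.343)–(2.105,3.000)
cell (3,1): code 0010 → (3.000,1.825)–(3.192,2.000)
cell (3,2): code 0011 → (3.192,2.000)–(3.357,3.000)
cell (3,3): code 0001 → (3.357,3.000)–(3.000,3.343)
total: 6 segments, chained into 1 closed loop(s), length Σ = 4.320943

segments=6 loops=1 length=4.321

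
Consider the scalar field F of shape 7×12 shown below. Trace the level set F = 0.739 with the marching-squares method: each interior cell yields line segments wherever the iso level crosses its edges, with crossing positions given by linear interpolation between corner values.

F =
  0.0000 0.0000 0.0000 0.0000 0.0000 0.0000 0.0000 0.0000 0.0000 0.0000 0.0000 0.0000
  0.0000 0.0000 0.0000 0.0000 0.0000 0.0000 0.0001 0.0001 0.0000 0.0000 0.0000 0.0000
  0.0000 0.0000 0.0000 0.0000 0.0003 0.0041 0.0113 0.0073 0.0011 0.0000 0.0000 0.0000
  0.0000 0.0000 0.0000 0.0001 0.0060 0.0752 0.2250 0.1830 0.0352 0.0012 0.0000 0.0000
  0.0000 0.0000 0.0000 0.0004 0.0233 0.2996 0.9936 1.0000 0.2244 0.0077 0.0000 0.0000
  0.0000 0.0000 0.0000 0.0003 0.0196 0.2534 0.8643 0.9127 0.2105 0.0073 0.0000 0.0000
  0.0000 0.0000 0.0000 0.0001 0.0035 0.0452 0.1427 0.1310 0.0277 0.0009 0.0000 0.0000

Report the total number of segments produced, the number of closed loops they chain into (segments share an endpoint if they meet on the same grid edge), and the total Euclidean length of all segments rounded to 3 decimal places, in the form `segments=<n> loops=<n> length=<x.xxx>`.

segments=8 loops=1 length=5.578

cell (3,5): code 0100 → (3.669,6.000)–(4.000,5.633)
cell (3,6): code 1100 → (3.681,7.000)–(3.669,6.000)
cell (3,7): code 1000 → (4.000,7.337)–(3.681,7.000)
cell (4,5): code 0110 → (4.000,5.633)–(5.000,5.795)
cell (4,7): code 1001 → (5.000,7.247)–(4.000,7.337)
cell (5,5): code 0010 → (5.000,5.795)–(5.174,6.000)
cell (5,6): code 0011 → (5.174,6.000)–(5.222,7.000)
cell (5,7): code 0001 → (5.222,7.000)–(5.000,7.247)
total: 8 segments, chained into 1 closed loop(s), length Σ = 5.577746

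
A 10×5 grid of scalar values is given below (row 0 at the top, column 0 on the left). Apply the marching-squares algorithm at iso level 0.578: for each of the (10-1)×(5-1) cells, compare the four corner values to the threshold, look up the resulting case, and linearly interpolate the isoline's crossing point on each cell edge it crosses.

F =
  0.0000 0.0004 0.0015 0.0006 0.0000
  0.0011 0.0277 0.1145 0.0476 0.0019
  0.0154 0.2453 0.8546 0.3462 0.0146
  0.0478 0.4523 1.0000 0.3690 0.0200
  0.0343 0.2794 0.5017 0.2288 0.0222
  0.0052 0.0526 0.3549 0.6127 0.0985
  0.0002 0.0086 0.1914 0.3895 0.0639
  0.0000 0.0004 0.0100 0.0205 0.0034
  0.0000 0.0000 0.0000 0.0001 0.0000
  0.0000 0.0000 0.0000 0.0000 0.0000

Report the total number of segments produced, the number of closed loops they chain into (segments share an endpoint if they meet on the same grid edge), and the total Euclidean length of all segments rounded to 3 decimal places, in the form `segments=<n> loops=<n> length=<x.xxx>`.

cell (1,1): code 0100 → (1.626,2.000)–(2.000,1.546)
cell (1,2): code 1000 → (2.000,2.544)–(1.626,2.000)
cell (2,1): code 0110 → (2.000,1.546)–(3.000,1.230)
cell (2,2): code 1001 → (3.000,2.669)–(2.000,2.544)
cell (3,1): code 0010 → (3.000,1.230)–(3.847,2.000)
cell (3,2): code 0001 → (3.847,2.000)–(3.000,2.669)
cell (4,2): code 0100 → (4.910,3.000)–(5.000,2.865)
cell (4,3): code 1000 → (5.000,3.067)–(4.910,3.000)
cell (5,2): code 0010 → (5.000,2.865)–(5.155,3.000)
cell (5,3): code 0001 → (5.155,3.000)–(5.000,3.067)
total: 10 segments, chained into 2 closed loop(s), length Σ = 6.178810

segments=10 loops=2 length=6.179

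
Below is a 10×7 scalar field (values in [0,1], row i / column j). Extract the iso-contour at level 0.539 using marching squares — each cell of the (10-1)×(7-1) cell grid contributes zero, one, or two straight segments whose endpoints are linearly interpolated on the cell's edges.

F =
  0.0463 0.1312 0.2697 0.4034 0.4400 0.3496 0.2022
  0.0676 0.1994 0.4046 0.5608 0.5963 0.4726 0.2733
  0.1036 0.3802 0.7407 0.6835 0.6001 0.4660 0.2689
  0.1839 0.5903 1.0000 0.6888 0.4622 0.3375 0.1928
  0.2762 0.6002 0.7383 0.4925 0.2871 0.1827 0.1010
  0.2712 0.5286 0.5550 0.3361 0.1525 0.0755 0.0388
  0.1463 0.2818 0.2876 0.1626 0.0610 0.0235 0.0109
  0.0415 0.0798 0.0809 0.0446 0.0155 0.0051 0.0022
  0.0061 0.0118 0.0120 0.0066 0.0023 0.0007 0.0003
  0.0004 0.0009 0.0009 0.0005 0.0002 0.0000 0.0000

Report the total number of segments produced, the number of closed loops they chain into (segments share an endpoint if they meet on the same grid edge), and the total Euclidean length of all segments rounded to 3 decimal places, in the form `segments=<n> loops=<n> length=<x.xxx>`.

cell (0,2): code 0100 → (0.861,3.000)–(1.000,2.860)
cell (0,3): code 1100 → (0.633,4.000)–(0.861,3.000)
cell (0,4): code 1000 → (1.000,4.463)–(0.633,4.000)
cell (1,1): code 0100 → (1.400,2.000)–(2.000,1.440)
cell (1,2): code 1110 → (1.000,2.860)–(1.400,2.000)
cell (1,4): code 1001 → (2.000,4.456)–(1.000,4.463)
cell (2,0): code 0100 → (2.756,1.000)–(3.000,0.874)
cell (2,1): code 1110 → (2.000,1.440)–(2.756,1.000)
cell (2,3): code 1011 → (3.000,3.661)–(2.443,4.000)
cell (2,4): code 0001 → (2.443,4.000)–(2.000,4.456)
cell (3,0): code 0110 → (3.000,0.874)–(4.000,0.811)
cell (3,2): code 1011 → (4.000,2.811)–(3.763,3.000)
cell (3,3): code 0001 → (3.763,3.000)–(3.000,3.661)
cell (4,0): code 0010 → (4.000,0.811)–(4.855,1.000)
cell (4,1): code 0111 → (4.855,1.000)–(5.000,1.394)
cell (4,2): code 1001 → (5.000,2.073)–(4.000,2.811)
cell (5,1): code 0010 → (5.000,1.394)–(5.060,2.000)
cell (5,2): code 0001 → (5.060,2.000)–(5.000,2.073)
total: 18 segments, chained into 1 closed loop(s), length Σ = 12.575683

segments=18 loops=1 length=12.576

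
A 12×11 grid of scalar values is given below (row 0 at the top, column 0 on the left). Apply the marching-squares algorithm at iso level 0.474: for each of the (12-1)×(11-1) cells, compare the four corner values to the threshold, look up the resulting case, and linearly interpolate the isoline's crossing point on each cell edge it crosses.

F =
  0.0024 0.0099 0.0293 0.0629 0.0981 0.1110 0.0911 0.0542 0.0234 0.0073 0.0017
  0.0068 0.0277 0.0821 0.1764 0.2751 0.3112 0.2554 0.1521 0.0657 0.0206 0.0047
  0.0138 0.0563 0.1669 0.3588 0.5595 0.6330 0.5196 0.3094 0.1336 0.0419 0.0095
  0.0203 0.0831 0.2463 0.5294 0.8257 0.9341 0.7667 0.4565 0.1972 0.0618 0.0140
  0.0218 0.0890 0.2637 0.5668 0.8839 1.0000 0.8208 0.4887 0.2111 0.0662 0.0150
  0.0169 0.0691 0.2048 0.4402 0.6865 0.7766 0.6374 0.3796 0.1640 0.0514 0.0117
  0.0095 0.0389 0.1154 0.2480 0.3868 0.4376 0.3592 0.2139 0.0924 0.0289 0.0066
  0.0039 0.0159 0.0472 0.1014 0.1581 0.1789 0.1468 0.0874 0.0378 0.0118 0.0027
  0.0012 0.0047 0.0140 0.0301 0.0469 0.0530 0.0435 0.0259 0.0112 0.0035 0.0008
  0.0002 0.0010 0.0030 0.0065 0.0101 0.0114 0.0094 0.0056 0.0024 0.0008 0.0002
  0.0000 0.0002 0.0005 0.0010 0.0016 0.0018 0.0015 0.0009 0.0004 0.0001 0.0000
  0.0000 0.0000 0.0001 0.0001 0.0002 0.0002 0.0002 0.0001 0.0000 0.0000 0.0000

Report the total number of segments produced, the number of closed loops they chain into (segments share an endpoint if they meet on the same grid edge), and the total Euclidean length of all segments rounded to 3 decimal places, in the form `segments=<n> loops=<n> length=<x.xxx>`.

segments=18 loops=1 length=13.603

cell (1,3): code 0100 → (1.699,4.000)–(2.000,3.574)
cell (1,4): code 1100 → (1.506,5.000)–(1.699,4.000)
cell (1,5): code 1100 → (1.827,6.000)–(1.506,5.000)
cell (1,6): code 1000 → (2.000,6.217)–(1.827,6.000)
cell (2,2): code 0100 → (2.675,3.000)–(3.000,2.804)
cell (2,3): code 1110 → (2.000,3.574)–(2.675,3.000)
cell (2,6): code 1001 → (3.000,6.944)–(2.000,6.217)
cell (3,2): code 0110 → (3.000,2.804)–(4.000,2.694)
cell (3,6): code 1101 → (3.543,7.000)–(3.000,6.944)
cell (3,7): code 1000 → (4.000,7.053)–(3.543,7.000)
cell (4,2): code 0010 → (4.000,2.694)–(4.733,3.000)
cell (4,3): code 0111 → (4.733,3.000)–(5.000,3.137)
cell (4,6): code 1011 → (5.000,6.634)–(4.135,7.000)
cell (4,7): code 0001 → (4.135,7.000)–(4.000,7.053)
cell (5,3): code 0010 → (5.000,3.137)–(5.709,4.000)
cell (5,4): code 0011 → (5.709,4.000)–(5.893,5.000)
cell (5,5): code 0011 → (5.893,5.000)–(5.587,6.000)
cell (5,6): code 0001 → (5.587,6.000)–(5.000,6.634)
total: 18 segments, chained into 1 closed loop(s), length Σ = 13.603207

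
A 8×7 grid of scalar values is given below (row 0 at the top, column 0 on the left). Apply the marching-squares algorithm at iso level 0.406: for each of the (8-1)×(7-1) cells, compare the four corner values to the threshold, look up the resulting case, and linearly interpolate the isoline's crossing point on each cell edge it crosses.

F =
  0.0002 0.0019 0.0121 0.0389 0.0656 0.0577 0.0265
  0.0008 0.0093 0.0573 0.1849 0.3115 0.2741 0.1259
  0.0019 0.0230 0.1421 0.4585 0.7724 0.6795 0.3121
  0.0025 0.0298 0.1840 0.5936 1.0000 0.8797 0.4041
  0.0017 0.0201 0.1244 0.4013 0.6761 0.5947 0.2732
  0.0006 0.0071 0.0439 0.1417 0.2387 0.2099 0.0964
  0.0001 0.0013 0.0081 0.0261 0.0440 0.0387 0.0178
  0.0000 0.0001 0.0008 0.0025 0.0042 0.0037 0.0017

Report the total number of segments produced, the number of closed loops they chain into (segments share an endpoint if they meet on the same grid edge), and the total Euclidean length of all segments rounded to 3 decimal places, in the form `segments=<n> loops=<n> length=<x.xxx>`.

cell (1,2): code 0100 → (1.808,3.000)–(2.000,2.834)
cell (1,3): code 1100 → (1.205,4.000)–(1.808,3.000)
cell (1,4): code 1100 → (1.325,5.000)–(1.205,4.000)
cell (1,5): code 1000 → (2.000,5.744)–(1.325,5.000)
cell (2,2): code 0110 → (2.000,2.834)–(3.000,2.542)
cell (2,5): code 1001 → (3.000,5.996)–(2.000,5.744)
cell (3,2): code 0010 → (3.000,2.542)–(3.976,3.000)
cell (3,3): code 0111 → (3.976,3.000)–(4.000,3.017)
cell (3,5): code 1001 → (4.000,5.587)–(3.000,5.996)
cell (4,3): code 0010 → (4.000,3.017)–(4.618,4.000)
cell (4,4): code 0011 → (4.618,4.000)–(4.490,5.000)
cell (4,5): code 0001 → (4.490,5.000)–(4.000,5.587)
total: 12 segments, chained into 1 closed loop(s), length Σ = 10.627904

segments=12 loops=1 length=10.628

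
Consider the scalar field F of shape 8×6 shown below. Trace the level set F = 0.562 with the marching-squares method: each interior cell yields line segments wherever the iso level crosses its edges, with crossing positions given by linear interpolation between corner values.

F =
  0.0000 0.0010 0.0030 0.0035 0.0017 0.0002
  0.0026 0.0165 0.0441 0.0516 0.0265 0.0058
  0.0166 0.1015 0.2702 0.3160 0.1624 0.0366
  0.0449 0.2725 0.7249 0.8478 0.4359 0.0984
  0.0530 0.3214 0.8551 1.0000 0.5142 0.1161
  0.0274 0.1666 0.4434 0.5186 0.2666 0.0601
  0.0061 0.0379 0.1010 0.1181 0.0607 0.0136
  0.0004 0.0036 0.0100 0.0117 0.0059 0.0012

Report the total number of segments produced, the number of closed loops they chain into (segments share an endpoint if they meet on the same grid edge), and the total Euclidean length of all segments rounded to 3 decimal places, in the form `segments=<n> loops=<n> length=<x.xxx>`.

cell (2,1): code 0100 → (2.642,2.000)–(3.000,1.640)
cell (2,2): code 1100 → (2.463,3.000)–(2.642,2.000)
cell (2,3): code 1000 → (3.000,3.694)–(2.463,3.000)
cell (3,1): code 0110 → (3.000,1.640)–(4.000,1.451)
cell (3,3): code 1001 → (4.000,3.902)–(3.000,3.694)
cell (4,1): code 0010 → (4.000,1.451)–(4.712,2.000)
cell (4,2): code 0011 → (4.712,2.000)–(4.910,3.000)
cell (4,3): code 0001 → (4.910,3.000)–(4.000,3.902)
total: 8 segments, chained into 1 closed loop(s), length Σ = 7.640021

segments=8 loops=1 length=7.640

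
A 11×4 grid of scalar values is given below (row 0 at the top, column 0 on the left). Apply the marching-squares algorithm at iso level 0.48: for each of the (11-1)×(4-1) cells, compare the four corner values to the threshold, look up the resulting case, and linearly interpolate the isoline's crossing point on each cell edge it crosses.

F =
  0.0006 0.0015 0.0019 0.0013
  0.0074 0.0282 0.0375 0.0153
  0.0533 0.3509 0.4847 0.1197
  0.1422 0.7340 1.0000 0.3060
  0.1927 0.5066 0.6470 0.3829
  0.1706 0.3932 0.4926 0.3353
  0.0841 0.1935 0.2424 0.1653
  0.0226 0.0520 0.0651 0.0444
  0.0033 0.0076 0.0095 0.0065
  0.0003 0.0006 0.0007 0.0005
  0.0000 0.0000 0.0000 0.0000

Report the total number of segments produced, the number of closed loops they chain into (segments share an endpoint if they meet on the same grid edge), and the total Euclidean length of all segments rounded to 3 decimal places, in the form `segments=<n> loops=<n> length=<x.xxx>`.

cell (1,1): code 0100 → (1.989,2.000)–(2.000,1.965)
cell (1,2): code 1000 → (2.000,2.013)–(1.989,2.000)
cell (2,0): code 0100 → (2.337,1.000)–(3.000,0.571)
cell (2,1): code 1110 → (2.000,1.965)–(2.337,1.000)
cell (2,2): code 1001 → (3.000,2.749)–(2.000,2.013)
cell (3,0): code 0110 → (3.000,0.571)–(4.000,0.915)
cell (3,2): code 1001 → (4.000,2.632)–(3.000,2.749)
cell (4,0): code 0010 → (4.000,0.915)–(4.235,1.000)
cell (4,1): code 0111 → (4.235,1.000)–(5.000,1.873)
cell (4,2): code 1001 → (5.000,2.080)–(4.000,2.632)
cell (5,1): code 0010 → (5.000,1.873)–(5.050,2.000)
cell (5,2): code 0001 → (5.050,2.000)–(5.000,2.080)
total: 12 segments, chained into 1 closed loop(s), length Σ = 7.955481

segments=12 loops=1 length=7.955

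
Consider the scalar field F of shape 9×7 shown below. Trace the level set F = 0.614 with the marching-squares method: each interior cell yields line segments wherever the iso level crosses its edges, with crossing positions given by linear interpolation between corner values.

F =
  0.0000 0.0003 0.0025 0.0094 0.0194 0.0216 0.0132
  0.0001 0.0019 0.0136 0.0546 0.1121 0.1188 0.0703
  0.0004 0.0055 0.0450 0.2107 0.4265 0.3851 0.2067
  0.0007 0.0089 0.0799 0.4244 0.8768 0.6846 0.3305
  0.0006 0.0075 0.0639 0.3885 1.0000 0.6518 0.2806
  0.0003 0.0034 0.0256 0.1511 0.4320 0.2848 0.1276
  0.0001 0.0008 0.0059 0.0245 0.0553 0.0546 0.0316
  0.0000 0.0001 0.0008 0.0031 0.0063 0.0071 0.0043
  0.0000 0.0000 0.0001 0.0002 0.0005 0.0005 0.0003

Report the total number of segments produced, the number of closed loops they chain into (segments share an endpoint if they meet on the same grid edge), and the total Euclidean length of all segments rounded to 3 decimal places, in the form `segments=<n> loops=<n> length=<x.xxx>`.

segments=8 loops=1 length=6.424

cell (2,3): code 0100 → (2.416,4.000)–(3.000,3.419)
cell (2,4): code 1100 → (2.764,5.000)–(2.416,4.000)
cell (2,5): code 1000 → (3.000,5.199)–(2.764,5.000)
cell (3,3): code 0110 → (3.000,3.419)–(4.000,3.369)
cell (3,5): code 1001 → (4.000,5.102)–(3.000,5.199)
cell (4,3): code 0010 → (4.000,3.369)–(4.680,4.000)
cell (4,4): code 0011 → (4.680,4.000)–(4.103,5.000)
cell (4,5): code 0001 → (4.103,5.000)–(4.000,5.102)
total: 8 segments, chained into 1 closed loop(s), length Σ = 6.423639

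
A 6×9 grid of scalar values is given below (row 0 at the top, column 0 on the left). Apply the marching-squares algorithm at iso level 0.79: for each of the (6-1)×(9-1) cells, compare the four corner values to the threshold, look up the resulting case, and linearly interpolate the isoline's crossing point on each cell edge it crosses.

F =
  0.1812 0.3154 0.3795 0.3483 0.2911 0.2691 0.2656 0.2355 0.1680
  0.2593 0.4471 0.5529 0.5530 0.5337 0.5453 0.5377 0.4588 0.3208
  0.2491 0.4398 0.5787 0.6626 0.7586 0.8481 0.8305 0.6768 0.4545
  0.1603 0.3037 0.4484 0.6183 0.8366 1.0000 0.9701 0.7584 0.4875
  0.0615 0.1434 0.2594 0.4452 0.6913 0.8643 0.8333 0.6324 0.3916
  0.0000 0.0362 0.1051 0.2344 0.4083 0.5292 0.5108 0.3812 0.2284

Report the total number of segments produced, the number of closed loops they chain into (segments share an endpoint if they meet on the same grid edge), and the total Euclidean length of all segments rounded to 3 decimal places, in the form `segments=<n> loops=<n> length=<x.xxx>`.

segments=12 loops=1 length=8.502

cell (1,4): code 0100 → (1.808,5.000)–(2.000,4.351)
cell (1,5): code 1100 → (1.862,6.000)–(1.808,5.000)
cell (1,6): code 1000 → (2.000,6.264)–(1.862,6.000)
cell (2,3): code 0100 → (2.403,4.000)–(3.000,3.787)
cell (2,4): code 1110 → (2.000,4.351)–(2.403,4.000)
cell (2,6): code 1001 → (3.000,6.851)–(2.000,6.264)
cell (3,3): code 0010 → (3.000,3.787)–(3.321,4.000)
cell (3,4): code 0111 → (3.321,4.000)–(4.000,4.571)
cell (3,6): code 1001 → (4.000,6.216)–(3.000,6.851)
cell (4,4): code 0010 → (4.000,4.571)–(4.222,5.000)
cell (4,5): code 0011 → (4.222,5.000)–(4.134,6.000)
cell (4,6): code 0001 → (4.134,6.000)–(4.000,6.216)
total: 12 segments, chained into 1 closed loop(s), length Σ = 8.502164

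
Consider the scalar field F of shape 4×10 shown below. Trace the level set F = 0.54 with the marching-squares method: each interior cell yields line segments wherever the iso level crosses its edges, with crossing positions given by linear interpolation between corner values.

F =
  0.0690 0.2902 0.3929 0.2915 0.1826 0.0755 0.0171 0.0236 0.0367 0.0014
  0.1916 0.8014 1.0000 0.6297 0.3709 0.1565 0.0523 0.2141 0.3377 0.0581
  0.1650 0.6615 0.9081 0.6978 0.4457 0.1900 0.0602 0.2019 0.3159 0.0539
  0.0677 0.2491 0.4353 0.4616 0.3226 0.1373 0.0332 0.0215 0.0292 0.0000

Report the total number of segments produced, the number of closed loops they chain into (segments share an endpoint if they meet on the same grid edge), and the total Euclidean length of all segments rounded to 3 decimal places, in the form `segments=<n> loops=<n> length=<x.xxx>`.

cell (0,0): code 0100 → (0.489,1.000)–(1.000,0.571)
cell (0,1): code 1100 → (0.242,2.000)–(0.489,1.000)
cell (0,2): code 1100 → (0.735,3.000)–(0.242,2.000)
cell (0,3): code 1000 → (1.000,3.347)–(0.735,3.000)
cell (1,0): code 0110 → (1.000,0.571)–(2.000,0.755)
cell (1,3): code 1001 → (2.000,3.626)–(1.000,3.347)
cell (2,0): code 0010 → (2.000,0.755)–(2.295,1.000)
cell (2,1): code 0011 → (2.295,1.000)–(2.779,2.000)
cell (2,2): code 0011 → (2.779,2.000)–(2.668,3.000)
cell (2,3): code 0001 → (2.668,3.000)–(2.000,3.626)
total: 10 segments, chained into 1 closed loop(s), length Σ = 8.718854

segments=10 loops=1 length=8.719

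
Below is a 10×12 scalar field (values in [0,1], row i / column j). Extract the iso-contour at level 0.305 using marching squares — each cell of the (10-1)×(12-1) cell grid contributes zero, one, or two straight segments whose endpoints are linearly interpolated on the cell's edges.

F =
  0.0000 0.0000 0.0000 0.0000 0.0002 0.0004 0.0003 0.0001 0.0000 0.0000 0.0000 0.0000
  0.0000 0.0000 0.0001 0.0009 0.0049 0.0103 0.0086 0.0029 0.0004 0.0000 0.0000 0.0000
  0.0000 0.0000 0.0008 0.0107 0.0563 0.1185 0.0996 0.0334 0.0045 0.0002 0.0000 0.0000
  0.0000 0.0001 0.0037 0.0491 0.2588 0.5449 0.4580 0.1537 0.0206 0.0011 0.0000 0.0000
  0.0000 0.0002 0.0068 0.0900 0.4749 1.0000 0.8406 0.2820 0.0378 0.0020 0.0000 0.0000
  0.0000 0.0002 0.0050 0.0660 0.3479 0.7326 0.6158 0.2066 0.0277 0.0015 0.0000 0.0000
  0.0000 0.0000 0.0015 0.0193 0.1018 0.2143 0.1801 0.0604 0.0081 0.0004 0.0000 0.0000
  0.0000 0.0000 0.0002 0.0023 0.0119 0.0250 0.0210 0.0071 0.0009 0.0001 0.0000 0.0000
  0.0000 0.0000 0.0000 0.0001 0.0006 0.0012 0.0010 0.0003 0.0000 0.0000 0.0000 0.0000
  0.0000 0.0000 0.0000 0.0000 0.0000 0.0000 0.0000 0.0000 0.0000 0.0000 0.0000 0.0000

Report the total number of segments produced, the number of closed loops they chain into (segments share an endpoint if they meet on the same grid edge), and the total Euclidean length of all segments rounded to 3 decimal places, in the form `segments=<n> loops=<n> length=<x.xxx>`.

cell (2,4): code 0100 → (2.437,5.000)–(3.000,4.161)
cell (2,5): code 1100 → (2.573,6.000)–(2.437,5.000)
cell (2,6): code 1000 → (3.000,6.503)–(2.573,6.000)
cell (3,3): code 0100 → (3.214,4.000)–(4.000,3.559)
cell (3,4): code 1110 → (3.000,4.161)–(3.214,4.000)
cell (3,6): code 1001 → (4.000,6.959)–(3.000,6.503)
cell (4,3): code 0110 → (4.000,3.559)–(5.000,3.848)
cell (4,6): code 1001 → (5.000,6.760)–(4.000,6.959)
cell (5,3): code 0010 → (5.000,3.848)–(5.174,4.000)
cell (5,4): code 0011 → (5.174,4.000)–(5.825,5.000)
cell (5,5): code 0011 → (5.825,5.000)–(5.713,6.000)
cell (5,6): code 0001 → (5.713,6.000)–(5.000,6.760)
total: 12 segments, chained into 1 closed loop(s), length Σ = 10.480485

segments=12 loops=1 length=10.480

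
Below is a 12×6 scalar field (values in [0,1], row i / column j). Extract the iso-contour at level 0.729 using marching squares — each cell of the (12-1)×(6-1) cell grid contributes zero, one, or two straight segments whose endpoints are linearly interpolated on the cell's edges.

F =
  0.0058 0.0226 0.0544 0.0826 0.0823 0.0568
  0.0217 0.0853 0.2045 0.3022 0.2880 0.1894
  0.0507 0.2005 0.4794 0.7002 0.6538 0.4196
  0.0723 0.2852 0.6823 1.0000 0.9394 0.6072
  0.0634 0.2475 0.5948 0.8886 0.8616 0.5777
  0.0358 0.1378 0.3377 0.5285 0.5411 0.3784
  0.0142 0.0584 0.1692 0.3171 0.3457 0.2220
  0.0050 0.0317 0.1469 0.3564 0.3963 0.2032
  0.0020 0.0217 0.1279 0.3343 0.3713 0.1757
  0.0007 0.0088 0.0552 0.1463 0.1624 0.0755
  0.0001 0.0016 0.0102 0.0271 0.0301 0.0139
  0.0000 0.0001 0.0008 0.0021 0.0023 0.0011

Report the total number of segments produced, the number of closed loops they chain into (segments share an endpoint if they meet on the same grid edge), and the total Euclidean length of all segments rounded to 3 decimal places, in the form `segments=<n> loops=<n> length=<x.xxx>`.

segments=8 loops=1 length=7.614

cell (2,2): code 0100 → (2.096,3.000)–(3.000,2.147)
cell (2,3): code 1100 → (2.263,4.000)–(2.096,3.000)
cell (2,4): code 1000 → (3.000,4.633)–(2.263,4.000)
cell (3,2): code 0110 → (3.000,2.147)–(4.000,2.457)
cell (3,4): code 1001 → (4.000,4.467)–(3.000,4.633)
cell (4,2): code 0010 → (4.000,2.457)–(4.443,3.000)
cell (4,3): code 0011 → (4.443,3.000)–(4.414,4.000)
cell (4,4): code 0001 → (4.414,4.000)–(4.000,4.467)
total: 8 segments, chained into 1 closed loop(s), length Σ = 7.614376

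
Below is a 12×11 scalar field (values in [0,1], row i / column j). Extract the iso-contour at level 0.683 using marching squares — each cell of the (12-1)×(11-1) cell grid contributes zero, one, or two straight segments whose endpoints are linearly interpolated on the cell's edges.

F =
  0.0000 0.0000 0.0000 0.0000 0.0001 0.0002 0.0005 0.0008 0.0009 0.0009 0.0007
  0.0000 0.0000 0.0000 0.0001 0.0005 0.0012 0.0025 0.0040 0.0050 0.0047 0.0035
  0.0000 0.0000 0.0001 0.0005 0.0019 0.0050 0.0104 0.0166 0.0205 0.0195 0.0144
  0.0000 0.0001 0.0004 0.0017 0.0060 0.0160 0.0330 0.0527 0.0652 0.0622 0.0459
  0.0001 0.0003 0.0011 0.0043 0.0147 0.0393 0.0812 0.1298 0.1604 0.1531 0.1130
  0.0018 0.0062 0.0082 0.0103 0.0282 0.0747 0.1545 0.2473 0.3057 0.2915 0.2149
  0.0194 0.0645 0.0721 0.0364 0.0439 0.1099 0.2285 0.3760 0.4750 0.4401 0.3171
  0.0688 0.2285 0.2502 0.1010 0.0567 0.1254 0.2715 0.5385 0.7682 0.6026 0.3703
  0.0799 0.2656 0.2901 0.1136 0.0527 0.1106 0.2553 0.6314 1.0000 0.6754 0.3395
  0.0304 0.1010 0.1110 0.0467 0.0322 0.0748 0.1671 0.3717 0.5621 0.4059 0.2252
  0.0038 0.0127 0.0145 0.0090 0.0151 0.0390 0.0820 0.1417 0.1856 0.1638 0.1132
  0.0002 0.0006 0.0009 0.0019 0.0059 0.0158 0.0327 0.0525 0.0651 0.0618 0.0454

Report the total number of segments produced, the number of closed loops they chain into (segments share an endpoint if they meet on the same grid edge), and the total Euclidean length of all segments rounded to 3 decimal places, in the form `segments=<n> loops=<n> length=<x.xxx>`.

cell (6,7): code 0100 → (6.709,8.000)–(7.000,7.629)
cell (6,8): code 1000 → (7.000,8.514)–(6.709,8.000)
cell (7,7): code 0110 → (7.000,7.629)–(8.000,7.140)
cell (7,8): code 1001 → (8.000,8.977)–(7.000,8.514)
cell (8,7): code 0010 → (8.000,7.140)–(8.724,8.000)
cell (8,8): code 0001 → (8.724,8.000)–(8.000,8.977)
total: 6 segments, chained into 1 closed loop(s), length Σ = 5.616639

segments=6 loops=1 length=5.617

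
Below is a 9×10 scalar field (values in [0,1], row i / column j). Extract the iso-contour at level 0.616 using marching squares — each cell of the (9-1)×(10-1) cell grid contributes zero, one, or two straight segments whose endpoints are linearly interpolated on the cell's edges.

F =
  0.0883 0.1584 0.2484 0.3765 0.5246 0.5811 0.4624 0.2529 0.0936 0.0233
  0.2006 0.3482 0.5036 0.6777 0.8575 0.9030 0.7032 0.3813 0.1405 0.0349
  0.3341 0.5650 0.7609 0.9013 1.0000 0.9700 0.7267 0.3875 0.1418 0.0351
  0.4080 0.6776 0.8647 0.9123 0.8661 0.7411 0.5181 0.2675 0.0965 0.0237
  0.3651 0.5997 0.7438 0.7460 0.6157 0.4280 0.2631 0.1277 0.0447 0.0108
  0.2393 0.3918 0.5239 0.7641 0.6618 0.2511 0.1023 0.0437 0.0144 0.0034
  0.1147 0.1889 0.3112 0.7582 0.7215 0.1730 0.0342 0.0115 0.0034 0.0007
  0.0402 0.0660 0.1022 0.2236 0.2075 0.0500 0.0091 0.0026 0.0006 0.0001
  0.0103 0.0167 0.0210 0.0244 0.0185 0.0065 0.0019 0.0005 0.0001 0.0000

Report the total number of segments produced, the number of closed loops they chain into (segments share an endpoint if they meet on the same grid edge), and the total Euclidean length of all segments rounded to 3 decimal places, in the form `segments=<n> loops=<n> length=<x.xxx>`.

cell (0,2): code 0100 → (0.795,3.000)–(1.000,2.646)
cell (0,3): code 1100 → (0.275,4.000)–(0.795,3.000)
cell (0,4): code 1100 → (0.108,5.000)–(0.275,4.000)
cell (0,5): code 1100 → (0.638,6.000)–(0.108,5.000)
cell (0,6): code 1000 → (1.000,6.271)–(0.638,6.000)
cell (1,1): code 0100 → (1.437,2.000)–(2.000,1.260)
cell (1,2): code 1110 → (1.000,2.646)–(1.437,2.000)
cell (1,6): code 1001 → (2.000,6.326)–(1.000,6.271)
cell (2,0): code 0100 → (2.453,1.000)–(3.000,0.772)
cell (2,1): code 1110 → (2.000,1.260)–(2.453,1.000)
cell (2,5): code 1011 → (3.000,5.561)–(2.531,6.000)
cell (2,6): code 0001 → (2.531,6.000)–(2.000,6.326)
cell (3,0): code 0010 → (3.000,0.772)–(3.791,1.000)
cell (3,1): code 0111 → (3.791,1.000)–(4.000,1.113)
cell (3,3): code 1011 → (4.000,3.998)–(3.999,4.000)
cell (3,4): code 0011 → (3.999,4.000)–(3.400,5.000)
cell (3,5): code 0001 → (3.400,5.000)–(3.000,5.561)
cell (4,1): code 0010 → (4.000,1.113)–(4.581,2.000)
cell (4,2): code 0111 → (4.581,2.000)–(5.000,2.383)
cell (4,3): code 1101 → (4.007,4.000)–(4.000,3.998)
cell (4,4): code 1000 → (5.000,4.112)–(4.007,4.000)
cell (5,2): code 0110 → (5.000,2.383)–(6.000,2.682)
cell (5,4): code 1001 → (6.000,4.192)–(5.000,4.112)
cell (6,2): code 0010 → (6.000,2.682)–(6.266,3.000)
cell (6,3): code 0011 → (6.266,3.000)–(6.205,4.000)
cell (6,4): code 0001 → (6.205,4.000)–(6.000,4.192)
total: 26 segments, chained into 1 closed loop(s), length Σ = 18.523379

segments=26 loops=1 length=18.523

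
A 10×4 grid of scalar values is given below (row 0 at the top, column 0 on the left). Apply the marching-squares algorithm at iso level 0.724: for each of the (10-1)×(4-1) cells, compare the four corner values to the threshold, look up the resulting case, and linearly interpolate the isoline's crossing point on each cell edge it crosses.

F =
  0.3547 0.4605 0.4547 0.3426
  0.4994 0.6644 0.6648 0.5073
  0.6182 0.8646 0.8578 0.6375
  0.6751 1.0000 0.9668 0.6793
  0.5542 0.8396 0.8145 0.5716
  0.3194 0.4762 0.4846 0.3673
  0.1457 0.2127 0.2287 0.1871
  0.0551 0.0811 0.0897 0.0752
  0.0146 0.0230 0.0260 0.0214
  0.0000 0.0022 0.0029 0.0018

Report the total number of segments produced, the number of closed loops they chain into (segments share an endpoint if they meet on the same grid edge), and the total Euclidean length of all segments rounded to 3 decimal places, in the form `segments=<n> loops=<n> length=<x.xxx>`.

cell (1,0): code 0100 → (1.298,1.000)–(2.000,0.429)
cell (1,1): code 1100 → (1.307,2.000)–(1.298,1.000)
cell (1,2): code 1000 → (2.000,2.607)–(1.307,2.000)
cell (2,0): code 0110 → (2.000,0.429)–(3.000,0.151)
cell (2,2): code 1001 → (3.000,2.845)–(2.000,2.607)
cell (3,0): code 0110 → (3.000,0.151)–(4.000,0.595)
cell (3,2): code 1001 → (4.000,2.373)–(3.000,2.845)
cell (4,0): code 0010 → (4.000,0.595)–(4.318,1.000)
cell (4,1): code 0011 → (4.318,1.000)–(4.274,2.000)
cell (4,2): code 0001 → (4.274,2.000)–(4.000,2.373)
total: 10 segments, chained into 1 closed loop(s), length Σ = 9.071261

segments=10 loops=1 length=9.071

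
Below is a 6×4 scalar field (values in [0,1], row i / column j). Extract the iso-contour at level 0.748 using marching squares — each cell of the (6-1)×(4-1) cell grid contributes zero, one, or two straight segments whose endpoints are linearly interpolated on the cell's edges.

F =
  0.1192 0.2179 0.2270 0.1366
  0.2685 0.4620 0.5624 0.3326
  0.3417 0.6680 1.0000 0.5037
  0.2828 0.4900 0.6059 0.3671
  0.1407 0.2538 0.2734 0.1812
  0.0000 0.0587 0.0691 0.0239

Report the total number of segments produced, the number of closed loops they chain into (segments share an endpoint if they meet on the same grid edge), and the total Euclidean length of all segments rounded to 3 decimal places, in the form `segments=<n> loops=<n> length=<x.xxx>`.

segments=4 loops=1 length=3.530

cell (1,1): code 0100 → (1.424,2.000)–(2.000,1.241)
cell (1,2): code 1000 → (2.000,2.508)–(1.424,2.000)
cell (2,1): code 0010 → (2.000,1.241)–(2.639,2.000)
cell (2,2): code 0001 → (2.639,2.000)–(2.000,2.508)
total: 4 segments, chained into 1 closed loop(s), length Σ = 3.529503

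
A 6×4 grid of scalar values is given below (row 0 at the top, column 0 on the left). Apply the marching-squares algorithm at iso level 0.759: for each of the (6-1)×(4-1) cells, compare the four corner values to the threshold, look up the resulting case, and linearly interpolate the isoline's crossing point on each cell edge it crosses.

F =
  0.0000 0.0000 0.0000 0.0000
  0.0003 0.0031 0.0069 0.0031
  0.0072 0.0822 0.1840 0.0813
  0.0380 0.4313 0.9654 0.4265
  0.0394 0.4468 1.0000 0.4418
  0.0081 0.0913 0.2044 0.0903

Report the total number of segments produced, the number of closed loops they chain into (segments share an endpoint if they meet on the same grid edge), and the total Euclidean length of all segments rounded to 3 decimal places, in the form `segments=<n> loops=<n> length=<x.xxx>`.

cell (2,1): code 0100 → (2.736,2.000)–(3.000,1.614)
cell (2,2): code 1000 → (3.000,2.383)–(2.736,2.000)
cell (3,1): code 0110 → (3.000,1.614)–(4.000,1.564)
cell (3,2): code 1001 → (4.000,2.432)–(3.000,2.383)
cell (4,1): code 0010 → (4.000,1.564)–(4.303,2.000)
cell (4,2): code 0001 → (4.303,2.000)–(4.000,2.432)
total: 6 segments, chained into 1 closed loop(s), length Σ = 3.993763

segments=6 loops=1 length=3.994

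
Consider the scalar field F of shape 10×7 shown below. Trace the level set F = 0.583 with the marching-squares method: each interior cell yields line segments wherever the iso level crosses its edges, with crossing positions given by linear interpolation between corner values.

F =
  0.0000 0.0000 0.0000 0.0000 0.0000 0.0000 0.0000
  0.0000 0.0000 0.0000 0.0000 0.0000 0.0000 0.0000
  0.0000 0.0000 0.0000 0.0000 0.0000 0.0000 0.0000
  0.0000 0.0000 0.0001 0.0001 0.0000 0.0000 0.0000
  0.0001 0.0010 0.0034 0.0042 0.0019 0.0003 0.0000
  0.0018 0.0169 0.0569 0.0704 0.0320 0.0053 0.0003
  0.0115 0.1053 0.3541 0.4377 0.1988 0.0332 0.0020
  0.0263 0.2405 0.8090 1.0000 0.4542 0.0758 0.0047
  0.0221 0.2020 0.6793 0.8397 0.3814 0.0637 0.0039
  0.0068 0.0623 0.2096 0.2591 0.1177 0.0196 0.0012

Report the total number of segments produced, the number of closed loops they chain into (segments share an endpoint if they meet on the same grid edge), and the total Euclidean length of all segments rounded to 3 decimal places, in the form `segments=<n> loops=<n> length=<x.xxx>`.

cell (6,1): code 0100 → (6.503,2.000)–(7.000,1.602)
cell (6,2): code 1100 → (6.258,3.000)–(6.503,2.000)
cell (6,3): code 1000 → (7.000,3.764)–(6.258,3.000)
cell (7,1): code 0110 → (7.000,1.602)–(8.000,1.798)
cell (7,3): code 1001 → (8.000,3.560)–(7.000,3.764)
cell (8,1): code 0010 → (8.000,1.798)–(8.205,2.000)
cell (8,2): code 0011 → (8.205,2.000)–(8.442,3.000)
cell (8,3): code 0001 → (8.442,3.000)–(8.000,3.560)
total: 8 segments, chained into 1 closed loop(s), length Σ = 6.799077

segments=8 loops=1 length=6.799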